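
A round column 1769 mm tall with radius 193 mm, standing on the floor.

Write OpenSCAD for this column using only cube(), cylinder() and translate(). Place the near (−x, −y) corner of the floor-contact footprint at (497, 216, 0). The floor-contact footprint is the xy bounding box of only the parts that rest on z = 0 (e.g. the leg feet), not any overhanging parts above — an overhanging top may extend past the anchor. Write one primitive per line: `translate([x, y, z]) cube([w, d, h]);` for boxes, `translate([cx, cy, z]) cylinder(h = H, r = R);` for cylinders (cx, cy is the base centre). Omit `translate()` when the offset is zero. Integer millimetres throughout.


translate([690, 409, 0]) cylinder(h = 1769, r = 193);


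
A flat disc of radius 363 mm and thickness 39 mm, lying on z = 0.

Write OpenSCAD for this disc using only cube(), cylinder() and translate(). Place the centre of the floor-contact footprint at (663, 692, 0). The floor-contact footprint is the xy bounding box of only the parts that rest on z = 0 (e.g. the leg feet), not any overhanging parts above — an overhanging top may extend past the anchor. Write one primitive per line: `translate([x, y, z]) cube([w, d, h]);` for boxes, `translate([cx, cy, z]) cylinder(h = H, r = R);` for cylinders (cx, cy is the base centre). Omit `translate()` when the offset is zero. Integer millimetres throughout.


translate([663, 692, 0]) cylinder(h = 39, r = 363);


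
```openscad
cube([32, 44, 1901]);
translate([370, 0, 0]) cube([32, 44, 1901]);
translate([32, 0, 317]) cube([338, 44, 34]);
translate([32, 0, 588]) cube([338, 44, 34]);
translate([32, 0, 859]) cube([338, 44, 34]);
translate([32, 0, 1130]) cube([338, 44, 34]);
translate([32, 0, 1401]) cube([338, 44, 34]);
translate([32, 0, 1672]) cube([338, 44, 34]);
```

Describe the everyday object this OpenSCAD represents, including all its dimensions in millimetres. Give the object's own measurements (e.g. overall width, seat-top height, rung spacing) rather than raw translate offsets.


A straight ladder. Two 32×44 mm vertical rails, 1901 mm tall, stand 402 mm apart (outside-to-outside) with their front faces coplanar on the −y side. 6 rungs, each 44 mm deep and 34 mm tall, span between the inner faces of the rails, front faces flush with the rails. The lowest rung's underside is at z = 317 mm and rungs are spaced 271 mm apart (underside to underside).


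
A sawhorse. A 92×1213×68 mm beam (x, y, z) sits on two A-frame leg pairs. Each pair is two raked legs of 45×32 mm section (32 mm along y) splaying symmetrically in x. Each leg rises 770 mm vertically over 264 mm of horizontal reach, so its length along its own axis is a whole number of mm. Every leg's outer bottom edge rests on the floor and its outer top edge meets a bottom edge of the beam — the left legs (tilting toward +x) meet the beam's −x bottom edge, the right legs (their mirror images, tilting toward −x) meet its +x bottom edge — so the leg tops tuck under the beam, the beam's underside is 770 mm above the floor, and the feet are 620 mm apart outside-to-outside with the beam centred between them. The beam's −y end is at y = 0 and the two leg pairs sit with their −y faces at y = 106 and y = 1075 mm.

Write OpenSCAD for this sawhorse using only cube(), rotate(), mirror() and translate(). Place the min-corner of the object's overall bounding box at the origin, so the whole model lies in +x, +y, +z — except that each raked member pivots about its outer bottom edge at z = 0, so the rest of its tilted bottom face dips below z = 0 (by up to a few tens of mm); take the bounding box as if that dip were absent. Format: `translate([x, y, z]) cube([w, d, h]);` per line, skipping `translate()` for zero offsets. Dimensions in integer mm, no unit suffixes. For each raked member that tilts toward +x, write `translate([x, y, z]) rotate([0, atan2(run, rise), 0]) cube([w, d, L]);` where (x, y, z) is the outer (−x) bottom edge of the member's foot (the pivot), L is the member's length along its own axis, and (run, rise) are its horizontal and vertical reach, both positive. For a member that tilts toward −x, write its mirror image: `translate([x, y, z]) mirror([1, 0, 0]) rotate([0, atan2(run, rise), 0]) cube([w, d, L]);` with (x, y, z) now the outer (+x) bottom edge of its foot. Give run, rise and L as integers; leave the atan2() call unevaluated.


translate([264, 0, 770]) cube([92, 1213, 68]);
translate([0, 106, 0]) rotate([0, atan2(264, 770), 0]) cube([45, 32, 814]);
translate([620, 106, 0]) mirror([1, 0, 0]) rotate([0, atan2(264, 770), 0]) cube([45, 32, 814]);
translate([0, 1075, 0]) rotate([0, atan2(264, 770), 0]) cube([45, 32, 814]);
translate([620, 1075, 0]) mirror([1, 0, 0]) rotate([0, atan2(264, 770), 0]) cube([45, 32, 814]);


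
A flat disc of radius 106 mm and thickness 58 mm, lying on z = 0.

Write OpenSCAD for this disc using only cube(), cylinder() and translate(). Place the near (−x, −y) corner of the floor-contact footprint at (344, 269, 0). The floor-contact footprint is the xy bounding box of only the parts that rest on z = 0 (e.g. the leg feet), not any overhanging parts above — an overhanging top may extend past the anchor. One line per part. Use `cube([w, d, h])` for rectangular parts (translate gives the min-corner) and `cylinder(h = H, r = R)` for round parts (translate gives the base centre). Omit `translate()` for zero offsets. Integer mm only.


translate([450, 375, 0]) cylinder(h = 58, r = 106);


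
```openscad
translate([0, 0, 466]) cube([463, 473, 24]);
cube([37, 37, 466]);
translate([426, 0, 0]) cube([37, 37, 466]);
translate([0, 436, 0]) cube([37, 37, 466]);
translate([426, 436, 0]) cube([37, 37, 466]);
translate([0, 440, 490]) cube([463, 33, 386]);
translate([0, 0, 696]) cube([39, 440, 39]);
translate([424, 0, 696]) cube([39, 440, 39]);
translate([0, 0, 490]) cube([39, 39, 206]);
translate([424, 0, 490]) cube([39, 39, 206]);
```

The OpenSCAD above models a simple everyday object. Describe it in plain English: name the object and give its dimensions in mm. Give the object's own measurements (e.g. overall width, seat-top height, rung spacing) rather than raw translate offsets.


A chair. The seat is a 463×473×24 mm slab with its top at z = 490 mm, on four 37×37 mm corner legs (flush with the seat edges, standing on z = 0). A flat backrest 33 mm thick, 386 mm tall, spans the full seat width and rises from the seat top along its +y edge, rear face flush with the rear of the seat. Two armrests of 39×39 mm section run along each side from the seat's front edge to the front of the backrest, top faces 245 mm above the seat top and outer faces flush with the seat's x-edges; a 39×39 mm post under the front of each armrest stands on the seat at the front corner.


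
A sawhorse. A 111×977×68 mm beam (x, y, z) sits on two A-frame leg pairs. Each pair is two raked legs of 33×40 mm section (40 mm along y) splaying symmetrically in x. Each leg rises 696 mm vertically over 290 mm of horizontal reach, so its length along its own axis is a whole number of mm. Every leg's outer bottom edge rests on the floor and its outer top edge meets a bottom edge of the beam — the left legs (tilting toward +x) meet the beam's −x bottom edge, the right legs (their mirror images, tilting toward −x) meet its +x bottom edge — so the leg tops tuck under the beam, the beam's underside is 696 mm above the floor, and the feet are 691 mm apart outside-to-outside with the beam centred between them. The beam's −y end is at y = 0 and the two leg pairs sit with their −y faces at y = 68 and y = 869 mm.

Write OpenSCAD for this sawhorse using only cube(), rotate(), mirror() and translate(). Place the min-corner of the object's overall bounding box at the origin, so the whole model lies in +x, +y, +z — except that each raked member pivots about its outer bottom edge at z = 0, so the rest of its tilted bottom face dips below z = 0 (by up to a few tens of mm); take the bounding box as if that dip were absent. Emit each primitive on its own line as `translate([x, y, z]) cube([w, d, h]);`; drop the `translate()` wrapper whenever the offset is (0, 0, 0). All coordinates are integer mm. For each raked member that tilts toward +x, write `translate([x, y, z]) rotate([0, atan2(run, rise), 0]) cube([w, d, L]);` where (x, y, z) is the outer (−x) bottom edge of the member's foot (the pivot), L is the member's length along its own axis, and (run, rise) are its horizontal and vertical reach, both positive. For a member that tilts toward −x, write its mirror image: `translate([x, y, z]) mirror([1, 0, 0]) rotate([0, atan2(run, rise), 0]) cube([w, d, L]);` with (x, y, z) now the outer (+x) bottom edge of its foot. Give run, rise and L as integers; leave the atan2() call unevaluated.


translate([290, 0, 696]) cube([111, 977, 68]);
translate([0, 68, 0]) rotate([0, atan2(290, 696), 0]) cube([33, 40, 754]);
translate([691, 68, 0]) mirror([1, 0, 0]) rotate([0, atan2(290, 696), 0]) cube([33, 40, 754]);
translate([0, 869, 0]) rotate([0, atan2(290, 696), 0]) cube([33, 40, 754]);
translate([691, 869, 0]) mirror([1, 0, 0]) rotate([0, atan2(290, 696), 0]) cube([33, 40, 754]);


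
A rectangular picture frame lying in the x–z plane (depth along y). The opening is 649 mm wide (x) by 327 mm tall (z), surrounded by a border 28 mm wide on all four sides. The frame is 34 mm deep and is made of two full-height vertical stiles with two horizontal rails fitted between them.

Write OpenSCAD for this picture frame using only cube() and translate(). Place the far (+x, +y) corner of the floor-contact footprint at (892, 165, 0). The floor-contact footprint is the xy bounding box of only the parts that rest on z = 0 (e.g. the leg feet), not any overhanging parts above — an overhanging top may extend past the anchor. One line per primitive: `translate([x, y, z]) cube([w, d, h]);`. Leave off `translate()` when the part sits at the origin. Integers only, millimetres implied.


translate([187, 131, 0]) cube([28, 34, 383]);
translate([864, 131, 0]) cube([28, 34, 383]);
translate([215, 131, 0]) cube([649, 34, 28]);
translate([215, 131, 355]) cube([649, 34, 28]);


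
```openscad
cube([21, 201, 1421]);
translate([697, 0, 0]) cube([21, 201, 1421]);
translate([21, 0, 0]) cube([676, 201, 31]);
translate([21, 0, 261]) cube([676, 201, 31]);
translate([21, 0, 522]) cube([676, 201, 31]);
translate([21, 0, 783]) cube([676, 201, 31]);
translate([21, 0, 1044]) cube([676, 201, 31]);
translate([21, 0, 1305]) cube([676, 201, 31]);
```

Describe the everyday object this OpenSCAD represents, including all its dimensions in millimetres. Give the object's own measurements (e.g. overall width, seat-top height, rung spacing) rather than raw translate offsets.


An open bookshelf. Two side panels, each 21 mm thick, 201 mm deep and 1421 mm tall, stand 718 mm apart (outside-to-outside). Between them sit 6 shelves, each 31 mm thick and 201 mm deep, spanning the full gap between the sides. The bottom shelf rests on the floor (its underside at z = 0) and the clear gap between one shelf's top and the next shelf's underside is 230 mm.


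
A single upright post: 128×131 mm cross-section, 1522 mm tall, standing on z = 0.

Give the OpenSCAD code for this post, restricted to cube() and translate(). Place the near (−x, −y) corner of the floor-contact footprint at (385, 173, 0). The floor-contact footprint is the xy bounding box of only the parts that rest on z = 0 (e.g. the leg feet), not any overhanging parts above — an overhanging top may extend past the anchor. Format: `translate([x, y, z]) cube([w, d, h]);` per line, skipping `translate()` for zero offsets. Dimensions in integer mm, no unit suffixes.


translate([385, 173, 0]) cube([128, 131, 1522]);


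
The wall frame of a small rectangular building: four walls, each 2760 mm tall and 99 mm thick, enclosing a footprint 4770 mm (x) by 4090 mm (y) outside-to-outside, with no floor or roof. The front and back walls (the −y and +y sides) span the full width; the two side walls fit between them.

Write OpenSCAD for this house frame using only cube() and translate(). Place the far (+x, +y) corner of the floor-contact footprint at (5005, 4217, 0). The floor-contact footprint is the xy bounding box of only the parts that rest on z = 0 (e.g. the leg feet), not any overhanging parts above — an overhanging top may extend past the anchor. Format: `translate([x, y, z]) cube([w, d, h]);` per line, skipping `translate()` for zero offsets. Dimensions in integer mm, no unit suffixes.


translate([235, 127, 0]) cube([4770, 99, 2760]);
translate([235, 4118, 0]) cube([4770, 99, 2760]);
translate([235, 226, 0]) cube([99, 3892, 2760]);
translate([4906, 226, 0]) cube([99, 3892, 2760]);


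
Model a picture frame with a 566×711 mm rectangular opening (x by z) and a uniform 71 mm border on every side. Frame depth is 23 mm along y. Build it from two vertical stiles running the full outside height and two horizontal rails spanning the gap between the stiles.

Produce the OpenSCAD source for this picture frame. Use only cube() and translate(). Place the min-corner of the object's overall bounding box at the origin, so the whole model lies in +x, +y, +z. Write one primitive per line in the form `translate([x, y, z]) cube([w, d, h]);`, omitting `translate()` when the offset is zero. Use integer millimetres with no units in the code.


cube([71, 23, 853]);
translate([637, 0, 0]) cube([71, 23, 853]);
translate([71, 0, 0]) cube([566, 23, 71]);
translate([71, 0, 782]) cube([566, 23, 71]);


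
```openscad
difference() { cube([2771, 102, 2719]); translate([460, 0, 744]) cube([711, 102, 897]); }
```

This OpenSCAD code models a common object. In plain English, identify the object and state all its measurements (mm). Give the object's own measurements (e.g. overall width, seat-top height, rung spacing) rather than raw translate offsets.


A wall 2771 mm long (x), 102 mm thick (y), 2719 mm tall, with a rectangular window opening cut through it. The opening is 711 mm wide and 897 mm tall; its sill is at z = 744 mm and its near (−x) edge is 460 mm from the wall's −x end. The opening passes through the full wall thickness.


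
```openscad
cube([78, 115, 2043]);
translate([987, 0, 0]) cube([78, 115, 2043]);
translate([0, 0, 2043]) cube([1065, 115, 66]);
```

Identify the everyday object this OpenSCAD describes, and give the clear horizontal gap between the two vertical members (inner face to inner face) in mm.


A door frame. The clear opening width is 909 mm.

Two 2043 mm tall posts with a header on top — a door frame. The left jamb is 78 mm wide at x = 0; the right jamb starts at x = 987. The clear opening is 987 − 78 = 909 mm.


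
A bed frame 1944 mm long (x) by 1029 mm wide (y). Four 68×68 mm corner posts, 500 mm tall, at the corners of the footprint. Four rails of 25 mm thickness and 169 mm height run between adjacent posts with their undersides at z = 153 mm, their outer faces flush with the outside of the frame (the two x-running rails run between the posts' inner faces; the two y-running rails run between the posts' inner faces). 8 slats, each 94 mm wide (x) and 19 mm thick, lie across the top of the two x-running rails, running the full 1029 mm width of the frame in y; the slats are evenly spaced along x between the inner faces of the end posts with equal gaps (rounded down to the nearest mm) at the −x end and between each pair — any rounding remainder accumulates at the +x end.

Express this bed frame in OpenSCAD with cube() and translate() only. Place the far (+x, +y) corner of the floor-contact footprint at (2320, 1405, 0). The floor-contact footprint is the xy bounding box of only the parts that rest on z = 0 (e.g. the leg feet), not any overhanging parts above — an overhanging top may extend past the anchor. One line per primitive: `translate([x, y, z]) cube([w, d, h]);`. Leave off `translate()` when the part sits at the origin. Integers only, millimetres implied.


translate([376, 376, 0]) cube([68, 68, 500]);
translate([376, 1337, 0]) cube([68, 68, 500]);
translate([2252, 376, 0]) cube([68, 68, 500]);
translate([2252, 1337, 0]) cube([68, 68, 500]);
translate([444, 376, 153]) cube([1808, 25, 169]);
translate([444, 1380, 153]) cube([1808, 25, 169]);
translate([376, 444, 153]) cube([25, 893, 169]);
translate([2295, 444, 153]) cube([25, 893, 169]);
translate([561, 376, 322]) cube([94, 1029, 19]);
translate([772, 376, 322]) cube([94, 1029, 19]);
translate([983, 376, 322]) cube([94, 1029, 19]);
translate([1194, 376, 322]) cube([94, 1029, 19]);
translate([1405, 376, 322]) cube([94, 1029, 19]);
translate([1616, 376, 322]) cube([94, 1029, 19]);
translate([1827, 376, 322]) cube([94, 1029, 19]);
translate([2038, 376, 322]) cube([94, 1029, 19]);


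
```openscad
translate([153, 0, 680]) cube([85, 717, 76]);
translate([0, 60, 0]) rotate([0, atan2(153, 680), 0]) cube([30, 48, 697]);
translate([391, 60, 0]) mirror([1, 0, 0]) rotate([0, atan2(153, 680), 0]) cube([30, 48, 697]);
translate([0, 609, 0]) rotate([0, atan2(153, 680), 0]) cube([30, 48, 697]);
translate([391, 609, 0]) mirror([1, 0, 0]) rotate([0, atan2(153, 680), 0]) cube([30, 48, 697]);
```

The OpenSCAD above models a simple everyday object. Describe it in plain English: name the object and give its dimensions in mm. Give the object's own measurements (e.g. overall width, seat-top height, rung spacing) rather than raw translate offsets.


A sawhorse. A 85×717×76 mm beam (x, y, z) sits on two A-frame leg pairs. Each pair is two raked legs of 30×48 mm section (48 mm along y) splaying symmetrically in x. Each leg rises 680 mm vertically over 153 mm of horizontal reach and is 697 mm long along its own axis. Every leg's outer bottom edge rests on the floor and its outer top edge meets a bottom edge of the beam — the left legs (tilting toward +x) meet the beam's −x bottom edge, the right legs (their mirror images, tilting toward −x) meet its +x bottom edge — so the leg tops tuck under the beam, the beam's underside is 680 mm above the floor, and the feet are 391 mm apart outside-to-outside with the beam centred between them. The two leg pairs are set in 60 mm from either end of the beam.


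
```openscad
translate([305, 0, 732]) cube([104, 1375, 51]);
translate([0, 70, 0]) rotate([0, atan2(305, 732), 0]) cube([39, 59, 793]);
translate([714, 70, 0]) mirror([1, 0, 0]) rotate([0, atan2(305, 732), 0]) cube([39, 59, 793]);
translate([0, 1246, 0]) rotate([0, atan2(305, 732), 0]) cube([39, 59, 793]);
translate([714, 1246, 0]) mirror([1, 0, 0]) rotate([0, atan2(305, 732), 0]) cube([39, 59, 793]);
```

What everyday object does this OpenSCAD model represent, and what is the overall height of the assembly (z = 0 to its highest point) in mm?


A sawhorse. The overall height is 783 mm.

A beam across two mirrored pairs of raked legs — a sawhorse. The beam's underside is at z = 732 (matching the legs' vertical rise in atan2(305, 732)) and the beam is 51 mm tall, so its top is at 732 + 51 = 783 mm. The raked legs top out at the beam's underside, so that is the highest point.


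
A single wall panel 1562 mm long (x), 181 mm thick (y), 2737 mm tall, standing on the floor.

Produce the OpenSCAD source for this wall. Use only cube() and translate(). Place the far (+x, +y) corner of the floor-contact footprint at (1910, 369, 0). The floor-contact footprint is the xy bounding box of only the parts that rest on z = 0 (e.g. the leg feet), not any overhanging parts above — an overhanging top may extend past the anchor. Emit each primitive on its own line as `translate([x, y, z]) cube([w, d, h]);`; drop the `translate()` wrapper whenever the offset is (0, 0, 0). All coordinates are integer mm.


translate([348, 188, 0]) cube([1562, 181, 2737]);


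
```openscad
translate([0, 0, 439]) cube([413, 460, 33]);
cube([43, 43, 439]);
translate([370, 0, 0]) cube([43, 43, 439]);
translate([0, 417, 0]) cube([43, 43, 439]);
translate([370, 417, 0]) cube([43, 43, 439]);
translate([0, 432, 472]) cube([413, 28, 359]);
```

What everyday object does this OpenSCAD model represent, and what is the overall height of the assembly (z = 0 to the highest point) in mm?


A chair. The overall height is 831 mm.

A slab on four corner posts with a tall panel at the back — a chair. The seat slab sits at z = 439 with thickness 33, and the 359 mm backrest starts at the seat top, so the overall height is 439 + 33 + 359 = 831 mm.


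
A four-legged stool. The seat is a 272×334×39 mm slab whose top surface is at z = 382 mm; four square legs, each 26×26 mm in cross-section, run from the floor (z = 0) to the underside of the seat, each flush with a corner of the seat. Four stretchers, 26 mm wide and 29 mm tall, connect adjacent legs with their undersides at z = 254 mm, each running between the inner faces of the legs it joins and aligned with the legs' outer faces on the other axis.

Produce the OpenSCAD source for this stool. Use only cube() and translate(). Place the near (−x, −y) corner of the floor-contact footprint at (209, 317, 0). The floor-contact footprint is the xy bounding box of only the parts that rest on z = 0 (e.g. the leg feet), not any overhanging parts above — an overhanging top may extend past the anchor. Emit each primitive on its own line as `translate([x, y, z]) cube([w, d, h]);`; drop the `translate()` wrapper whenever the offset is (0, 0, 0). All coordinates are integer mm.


translate([209, 317, 343]) cube([272, 334, 39]);
translate([209, 317, 0]) cube([26, 26, 343]);
translate([455, 317, 0]) cube([26, 26, 343]);
translate([209, 625, 0]) cube([26, 26, 343]);
translate([455, 625, 0]) cube([26, 26, 343]);
translate([235, 317, 254]) cube([220, 26, 29]);
translate([235, 625, 254]) cube([220, 26, 29]);
translate([209, 343, 254]) cube([26, 282, 29]);
translate([455, 343, 254]) cube([26, 282, 29]);


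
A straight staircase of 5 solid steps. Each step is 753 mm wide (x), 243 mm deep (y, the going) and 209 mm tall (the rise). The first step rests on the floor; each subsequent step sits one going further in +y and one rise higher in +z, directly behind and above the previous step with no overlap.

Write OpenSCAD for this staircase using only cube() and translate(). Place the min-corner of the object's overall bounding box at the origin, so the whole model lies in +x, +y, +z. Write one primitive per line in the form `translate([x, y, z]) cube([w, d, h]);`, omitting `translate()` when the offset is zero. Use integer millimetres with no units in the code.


cube([753, 243, 209]);
translate([0, 243, 209]) cube([753, 243, 209]);
translate([0, 486, 418]) cube([753, 243, 209]);
translate([0, 729, 627]) cube([753, 243, 209]);
translate([0, 972, 836]) cube([753, 243, 209]);


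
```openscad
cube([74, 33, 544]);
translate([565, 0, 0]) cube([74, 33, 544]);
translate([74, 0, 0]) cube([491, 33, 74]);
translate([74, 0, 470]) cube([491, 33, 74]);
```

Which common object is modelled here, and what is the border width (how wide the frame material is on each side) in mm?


A picture frame. The border width is 74 mm.

Four thin pieces enclosing a rectangular opening — a picture frame. The two full-height stiles are 544 mm tall; the top rail sits at z = 470 and is 74 mm tall, so the border above the opening is 544 − 470 = 74 mm, matching the stile x-width.


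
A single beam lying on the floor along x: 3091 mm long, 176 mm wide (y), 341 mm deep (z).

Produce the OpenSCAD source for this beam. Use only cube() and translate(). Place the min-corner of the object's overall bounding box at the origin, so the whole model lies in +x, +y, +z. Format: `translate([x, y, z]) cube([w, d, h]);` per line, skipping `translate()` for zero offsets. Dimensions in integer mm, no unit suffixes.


cube([3091, 176, 341]);


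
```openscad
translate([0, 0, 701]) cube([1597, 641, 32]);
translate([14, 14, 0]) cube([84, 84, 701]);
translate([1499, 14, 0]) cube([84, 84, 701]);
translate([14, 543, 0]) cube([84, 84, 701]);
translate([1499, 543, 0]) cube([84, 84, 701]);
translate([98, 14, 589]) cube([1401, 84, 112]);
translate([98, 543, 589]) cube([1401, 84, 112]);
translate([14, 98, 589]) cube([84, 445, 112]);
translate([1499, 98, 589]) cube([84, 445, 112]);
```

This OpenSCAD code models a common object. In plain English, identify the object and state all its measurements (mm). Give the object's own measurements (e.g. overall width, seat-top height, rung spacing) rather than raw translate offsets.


A table: top 1597 mm (x) × 641 mm (y), 32 mm thick, upper face at z = 733 mm, on four 84×84 mm square legs, each inset 14 mm from the nearest pair of top edges from z = 0 to the bottom of the top. Four apron rails, 84 mm thick and 112 mm tall, run between adjacent legs with their top edges flush with the underside of the top and their outer faces flush with the legs' outer faces.


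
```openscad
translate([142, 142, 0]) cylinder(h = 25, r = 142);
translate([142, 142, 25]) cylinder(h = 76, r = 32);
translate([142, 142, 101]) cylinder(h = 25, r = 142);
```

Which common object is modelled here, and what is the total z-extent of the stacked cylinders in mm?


A spool. The overall height is 126 mm.

Three coaxial cylinders, large–small–large — a spool. Two 25 mm flanges and a 76 mm core give 25 + 76 + 25 = 126 mm.


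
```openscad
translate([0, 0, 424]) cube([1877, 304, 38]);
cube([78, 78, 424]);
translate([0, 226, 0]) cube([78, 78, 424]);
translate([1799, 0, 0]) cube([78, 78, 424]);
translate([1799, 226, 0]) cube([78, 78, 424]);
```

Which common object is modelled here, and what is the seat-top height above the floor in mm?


A bench. The seat-top height is 462 mm.

A long slab on four corner posts — a bench. The slab sits at z = 424 with thickness 38, so the top is 424 + 38 = 462 mm.


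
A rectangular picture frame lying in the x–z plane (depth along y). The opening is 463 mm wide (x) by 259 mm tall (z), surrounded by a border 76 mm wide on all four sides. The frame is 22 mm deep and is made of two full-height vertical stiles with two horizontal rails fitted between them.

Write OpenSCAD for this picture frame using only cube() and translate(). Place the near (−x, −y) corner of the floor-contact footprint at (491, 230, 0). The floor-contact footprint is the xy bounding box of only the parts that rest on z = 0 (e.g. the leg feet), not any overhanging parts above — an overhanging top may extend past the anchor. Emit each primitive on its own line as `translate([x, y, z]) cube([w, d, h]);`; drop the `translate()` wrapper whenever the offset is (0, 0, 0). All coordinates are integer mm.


translate([491, 230, 0]) cube([76, 22, 411]);
translate([1030, 230, 0]) cube([76, 22, 411]);
translate([567, 230, 0]) cube([463, 22, 76]);
translate([567, 230, 335]) cube([463, 22, 76]);


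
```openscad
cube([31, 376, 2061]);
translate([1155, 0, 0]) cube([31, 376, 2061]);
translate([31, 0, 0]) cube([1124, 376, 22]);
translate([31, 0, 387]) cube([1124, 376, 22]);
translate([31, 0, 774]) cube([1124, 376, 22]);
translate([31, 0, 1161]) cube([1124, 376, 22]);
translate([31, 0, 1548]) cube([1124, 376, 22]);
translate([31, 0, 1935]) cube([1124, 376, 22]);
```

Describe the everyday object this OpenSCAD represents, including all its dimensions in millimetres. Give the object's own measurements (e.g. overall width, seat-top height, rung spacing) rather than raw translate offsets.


An open bookshelf. Two side panels, each 31 mm thick, 376 mm deep and 2061 mm tall, stand 1186 mm apart (outside-to-outside). Between them sit 6 shelves, each 22 mm thick and 376 mm deep, spanning the full gap between the sides. The bottom shelf rests on the floor (its underside at z = 0) and the clear gap between one shelf's top and the next shelf's underside is 365 mm.


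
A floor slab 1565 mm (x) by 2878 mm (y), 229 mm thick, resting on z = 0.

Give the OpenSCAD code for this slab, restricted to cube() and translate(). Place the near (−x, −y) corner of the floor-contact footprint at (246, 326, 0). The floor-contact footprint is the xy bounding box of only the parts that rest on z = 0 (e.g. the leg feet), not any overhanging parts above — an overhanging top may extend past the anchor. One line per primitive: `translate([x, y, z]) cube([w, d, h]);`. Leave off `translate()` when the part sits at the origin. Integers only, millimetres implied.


translate([246, 326, 0]) cube([1565, 2878, 229]);


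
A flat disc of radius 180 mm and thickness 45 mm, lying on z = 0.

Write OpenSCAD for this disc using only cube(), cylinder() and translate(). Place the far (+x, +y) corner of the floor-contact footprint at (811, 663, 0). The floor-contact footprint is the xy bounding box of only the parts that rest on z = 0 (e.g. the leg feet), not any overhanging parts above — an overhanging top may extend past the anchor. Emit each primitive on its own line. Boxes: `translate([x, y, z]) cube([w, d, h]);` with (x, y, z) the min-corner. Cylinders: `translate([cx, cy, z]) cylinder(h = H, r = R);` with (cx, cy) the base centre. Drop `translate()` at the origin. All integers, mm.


translate([631, 483, 0]) cylinder(h = 45, r = 180);


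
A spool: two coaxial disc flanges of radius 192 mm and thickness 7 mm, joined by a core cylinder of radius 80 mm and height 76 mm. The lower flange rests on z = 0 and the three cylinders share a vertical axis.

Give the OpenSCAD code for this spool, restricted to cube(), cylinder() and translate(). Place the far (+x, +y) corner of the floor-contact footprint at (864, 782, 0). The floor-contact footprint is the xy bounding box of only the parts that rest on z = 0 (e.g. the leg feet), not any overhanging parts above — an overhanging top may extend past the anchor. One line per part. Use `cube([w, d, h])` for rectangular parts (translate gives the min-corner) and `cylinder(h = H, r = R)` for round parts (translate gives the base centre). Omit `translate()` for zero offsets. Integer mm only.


translate([672, 590, 0]) cylinder(h = 7, r = 192);
translate([672, 590, 7]) cylinder(h = 76, r = 80);
translate([672, 590, 83]) cylinder(h = 7, r = 192);


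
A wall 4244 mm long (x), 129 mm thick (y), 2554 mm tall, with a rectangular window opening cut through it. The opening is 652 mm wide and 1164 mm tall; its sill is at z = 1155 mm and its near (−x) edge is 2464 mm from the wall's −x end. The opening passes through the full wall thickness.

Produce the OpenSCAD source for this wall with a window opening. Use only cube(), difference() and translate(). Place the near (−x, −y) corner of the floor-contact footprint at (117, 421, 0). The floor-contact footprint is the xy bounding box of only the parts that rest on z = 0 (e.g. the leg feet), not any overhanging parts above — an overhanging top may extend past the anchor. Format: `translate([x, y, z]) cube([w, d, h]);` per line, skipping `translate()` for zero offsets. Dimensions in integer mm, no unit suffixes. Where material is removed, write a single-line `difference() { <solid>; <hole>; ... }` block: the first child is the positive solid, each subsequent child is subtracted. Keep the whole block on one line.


difference() { translate([117, 421, 0]) cube([4244, 129, 2554]); translate([2581, 421, 1155]) cube([652, 129, 1164]); }


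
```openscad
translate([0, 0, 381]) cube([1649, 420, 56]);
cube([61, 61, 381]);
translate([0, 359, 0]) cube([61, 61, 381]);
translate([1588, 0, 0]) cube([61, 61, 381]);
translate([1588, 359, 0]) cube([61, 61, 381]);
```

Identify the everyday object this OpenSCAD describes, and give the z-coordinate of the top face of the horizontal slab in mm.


A bench. The seat-top height is 437 mm.

A long slab on four corner posts — a bench. The slab sits at z = 381 with thickness 56, so the top is 381 + 56 = 437 mm.


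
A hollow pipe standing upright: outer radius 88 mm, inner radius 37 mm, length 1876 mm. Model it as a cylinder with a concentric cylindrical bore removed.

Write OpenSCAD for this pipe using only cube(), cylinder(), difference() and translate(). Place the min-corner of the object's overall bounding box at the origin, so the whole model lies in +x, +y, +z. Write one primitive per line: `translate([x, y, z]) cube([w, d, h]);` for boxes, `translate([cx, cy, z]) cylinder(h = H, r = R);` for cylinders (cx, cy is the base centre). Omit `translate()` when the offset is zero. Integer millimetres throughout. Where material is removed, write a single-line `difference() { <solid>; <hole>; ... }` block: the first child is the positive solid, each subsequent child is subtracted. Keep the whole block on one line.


difference() { translate([88, 88, 0]) cylinder(h = 1876, r = 88); translate([88, 88, 0]) cylinder(h = 1876, r = 37); }


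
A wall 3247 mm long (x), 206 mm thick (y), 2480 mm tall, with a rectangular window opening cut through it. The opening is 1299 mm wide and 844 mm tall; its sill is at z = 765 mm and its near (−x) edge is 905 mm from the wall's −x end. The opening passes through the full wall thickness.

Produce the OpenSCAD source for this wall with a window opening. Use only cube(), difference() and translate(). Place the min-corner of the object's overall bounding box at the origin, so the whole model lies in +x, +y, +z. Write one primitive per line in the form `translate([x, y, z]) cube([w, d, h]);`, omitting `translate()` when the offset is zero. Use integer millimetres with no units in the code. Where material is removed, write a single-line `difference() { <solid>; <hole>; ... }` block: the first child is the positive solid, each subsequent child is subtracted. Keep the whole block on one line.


difference() { cube([3247, 206, 2480]); translate([905, 0, 765]) cube([1299, 206, 844]); }


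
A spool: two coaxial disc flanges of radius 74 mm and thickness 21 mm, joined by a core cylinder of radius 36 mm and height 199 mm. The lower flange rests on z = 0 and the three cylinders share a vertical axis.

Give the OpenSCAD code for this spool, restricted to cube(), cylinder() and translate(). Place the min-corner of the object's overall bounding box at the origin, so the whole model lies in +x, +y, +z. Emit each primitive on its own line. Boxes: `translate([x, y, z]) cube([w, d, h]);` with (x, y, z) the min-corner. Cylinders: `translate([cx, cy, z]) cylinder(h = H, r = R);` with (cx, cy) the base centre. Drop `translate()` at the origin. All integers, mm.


translate([74, 74, 0]) cylinder(h = 21, r = 74);
translate([74, 74, 21]) cylinder(h = 199, r = 36);
translate([74, 74, 220]) cylinder(h = 21, r = 74);


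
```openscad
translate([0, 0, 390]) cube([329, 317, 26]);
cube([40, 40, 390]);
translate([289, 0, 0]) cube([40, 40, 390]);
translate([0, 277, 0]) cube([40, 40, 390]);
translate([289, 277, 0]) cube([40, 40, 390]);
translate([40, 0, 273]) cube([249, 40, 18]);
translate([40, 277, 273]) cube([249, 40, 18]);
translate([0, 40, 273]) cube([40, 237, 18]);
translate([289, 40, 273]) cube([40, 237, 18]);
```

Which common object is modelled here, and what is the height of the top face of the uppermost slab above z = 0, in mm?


A stool. The seat height is 416 mm.

A 329×317×26 slab at z = 390 on four corner posts — a stool. The seat top is 390 + 26 = 416 mm.


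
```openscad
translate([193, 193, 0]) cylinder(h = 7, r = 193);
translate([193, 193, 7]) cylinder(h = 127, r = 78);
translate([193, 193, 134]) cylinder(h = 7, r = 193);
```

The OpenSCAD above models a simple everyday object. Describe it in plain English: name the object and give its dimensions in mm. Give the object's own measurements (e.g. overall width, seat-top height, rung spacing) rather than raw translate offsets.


A spool: two coaxial disc flanges of radius 193 mm and thickness 7 mm, joined by a core cylinder of radius 78 mm and height 127 mm. The lower flange rests on z = 0 and the three cylinders share a vertical axis.


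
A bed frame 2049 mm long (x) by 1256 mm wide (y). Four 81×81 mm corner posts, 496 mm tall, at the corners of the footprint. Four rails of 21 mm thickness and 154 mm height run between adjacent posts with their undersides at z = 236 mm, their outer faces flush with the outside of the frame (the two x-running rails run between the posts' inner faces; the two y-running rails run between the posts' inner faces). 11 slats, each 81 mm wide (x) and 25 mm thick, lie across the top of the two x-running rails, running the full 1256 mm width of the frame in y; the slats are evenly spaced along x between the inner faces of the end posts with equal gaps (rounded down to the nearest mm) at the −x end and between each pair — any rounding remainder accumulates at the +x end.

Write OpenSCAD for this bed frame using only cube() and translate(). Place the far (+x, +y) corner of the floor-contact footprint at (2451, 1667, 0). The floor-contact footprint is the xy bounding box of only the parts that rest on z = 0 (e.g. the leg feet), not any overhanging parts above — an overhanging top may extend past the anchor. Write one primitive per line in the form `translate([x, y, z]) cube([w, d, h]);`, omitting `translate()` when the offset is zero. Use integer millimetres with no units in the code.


translate([402, 411, 0]) cube([81, 81, 496]);
translate([402, 1586, 0]) cube([81, 81, 496]);
translate([2370, 411, 0]) cube([81, 81, 496]);
translate([2370, 1586, 0]) cube([81, 81, 496]);
translate([483, 411, 236]) cube([1887, 21, 154]);
translate([483, 1646, 236]) cube([1887, 21, 154]);
translate([402, 492, 236]) cube([21, 1094, 154]);
translate([2430, 492, 236]) cube([21, 1094, 154]);
translate([566, 411, 390]) cube([81, 1256, 25]);
translate([730, 411, 390]) cube([81, 1256, 25]);
translate([894, 411, 390]) cube([81, 1256, 25]);
translate([1058, 411, 390]) cube([81, 1256, 25]);
translate([1222, 411, 390]) cube([81, 1256, 25]);
translate([1386, 411, 390]) cube([81, 1256, 25]);
translate([1550, 411, 390]) cube([81, 1256, 25]);
translate([1714, 411, 390]) cube([81, 1256, 25]);
translate([1878, 411, 390]) cube([81, 1256, 25]);
translate([2042, 411, 390]) cube([81, 1256, 25]);
translate([2206, 411, 390]) cube([81, 1256, 25]);


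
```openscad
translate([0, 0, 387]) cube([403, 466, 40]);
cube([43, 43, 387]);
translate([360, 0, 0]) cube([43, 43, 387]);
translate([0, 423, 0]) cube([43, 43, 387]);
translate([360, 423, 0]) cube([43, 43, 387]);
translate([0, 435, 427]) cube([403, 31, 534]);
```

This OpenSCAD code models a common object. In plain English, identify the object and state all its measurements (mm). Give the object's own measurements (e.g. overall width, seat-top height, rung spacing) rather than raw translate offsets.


A chair. The seat is a 403×466×40 mm slab with its top at z = 427 mm, on four 43×43 mm corner legs (flush with the seat edges, standing on z = 0). A flat backrest 31 mm thick, 534 mm tall, spans the full seat width and rises from the seat top along its +y edge, rear face flush with the rear of the seat.


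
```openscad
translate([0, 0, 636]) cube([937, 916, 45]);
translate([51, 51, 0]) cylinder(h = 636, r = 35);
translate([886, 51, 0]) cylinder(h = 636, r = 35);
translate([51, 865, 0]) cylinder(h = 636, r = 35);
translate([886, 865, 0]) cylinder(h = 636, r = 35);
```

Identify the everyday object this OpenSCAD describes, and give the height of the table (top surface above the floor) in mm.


A table. The table height is 681 mm.

A 937×916×45 slab sits at z = 636 on four Ø70 mm round legs — a table. The top surface is at 636 + 45 = 681 mm.


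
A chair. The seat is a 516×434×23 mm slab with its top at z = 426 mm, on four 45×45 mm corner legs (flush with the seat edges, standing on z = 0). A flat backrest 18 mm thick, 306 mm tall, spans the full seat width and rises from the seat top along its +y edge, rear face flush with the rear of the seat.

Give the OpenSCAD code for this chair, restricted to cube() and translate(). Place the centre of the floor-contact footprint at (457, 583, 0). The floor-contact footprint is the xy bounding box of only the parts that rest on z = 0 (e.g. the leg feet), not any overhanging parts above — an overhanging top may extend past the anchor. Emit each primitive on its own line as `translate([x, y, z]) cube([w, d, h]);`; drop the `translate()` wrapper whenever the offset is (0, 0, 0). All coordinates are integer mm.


translate([199, 366, 403]) cube([516, 434, 23]);
translate([199, 366, 0]) cube([45, 45, 403]);
translate([670, 366, 0]) cube([45, 45, 403]);
translate([199, 755, 0]) cube([45, 45, 403]);
translate([670, 755, 0]) cube([45, 45, 403]);
translate([199, 782, 426]) cube([516, 18, 306]);
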